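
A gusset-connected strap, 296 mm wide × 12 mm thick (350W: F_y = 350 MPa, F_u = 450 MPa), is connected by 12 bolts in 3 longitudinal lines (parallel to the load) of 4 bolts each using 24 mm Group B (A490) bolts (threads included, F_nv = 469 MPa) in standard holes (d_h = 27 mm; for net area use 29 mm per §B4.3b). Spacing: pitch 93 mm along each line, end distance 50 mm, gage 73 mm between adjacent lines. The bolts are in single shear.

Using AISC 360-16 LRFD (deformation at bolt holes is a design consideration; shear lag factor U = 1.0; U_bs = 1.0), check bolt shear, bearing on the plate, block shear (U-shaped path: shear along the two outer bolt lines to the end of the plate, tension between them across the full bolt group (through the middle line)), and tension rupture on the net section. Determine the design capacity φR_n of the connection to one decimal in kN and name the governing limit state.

846.5 kN (net-section rupture governs)

Bolt shear: A_b = π(24)²/4 = 452.39 mm². φR_n = 0.75 × 469 × 452.39 × 12 × 1 = 1909.5 kN.
Bearing (12 mm plate, F_u = 450 MPa): end bolts L_c = 50 − 27/2 = 36.5, R_n = min(1.2×36.5×12×450, 2.4×24×12×450) = 236.52 kN/bolt; interior L_c = 93 − 27 = 66, R_n = 311.04 kN/bolt. φR_n = 0.75 × (3×236.52 + 9×311.04) = 2631.7 kN.
Block shear: shear path 2×[50+3×93] = 2×329 mm, A_gv = 7896, A_nv = 2×(329 − 3.5×29)×12 = 5460 mm²; tension across gage: (146 − 2×29)×12 = 1056 mm². R_n = min(0.6×450×5460, 0.6×350×7896) + 1.0×450×1056 = min(1474.2, 1658.2) + 475.2 = 1949.4 kN. φR_n = 0.75 × 1949.4 = 1462.1 kN.
Tension rupture (net): A_n = (296 − 3×29)×12 = 2508 mm² (U = 1.0, A_e = A_n). φR_n = 0.75 × 450 × 2508 = 846.5 kN.
Governing: min(1909.5, 2631.7, 1462.1, 846.5) = 846.5 kN → net-section rupture.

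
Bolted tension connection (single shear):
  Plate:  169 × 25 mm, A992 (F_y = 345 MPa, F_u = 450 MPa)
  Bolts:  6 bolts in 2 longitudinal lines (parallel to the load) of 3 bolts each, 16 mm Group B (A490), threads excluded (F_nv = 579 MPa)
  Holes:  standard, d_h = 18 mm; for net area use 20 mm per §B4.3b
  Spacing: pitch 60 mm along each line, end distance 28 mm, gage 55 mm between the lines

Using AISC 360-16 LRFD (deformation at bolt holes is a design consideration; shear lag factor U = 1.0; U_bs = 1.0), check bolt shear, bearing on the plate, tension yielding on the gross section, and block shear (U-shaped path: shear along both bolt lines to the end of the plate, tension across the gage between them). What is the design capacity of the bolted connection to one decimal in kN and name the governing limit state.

523.9 kN (bolt shear governs)

Bolt shear: A_b = π(16)²/4 = 201.06 mm². φR_n = 0.75 × 579 × 201.06 × 6 × 1 = 523.9 kN.
Bearing (25 mm plate, F_u = 450 MPa): end bolts L_c = 28 − 18/2 = 19, R_n = min(1.2×19×25×450, 2.4×16×25×450) = 256.5 kN/bolt; interior L_c = 60 − 18 = 42, R_n = 432 kN/bolt. φR_n = 0.75 × (2×256.5 + 4×432) = 1680.8 kN.
Tension yield (gross): A_g = 169×25 = 4225 mm². φR_n = 0.90 × 345 × 4225 = 1311.9 kN.
Block shear: shear path 2×[28+2×60] = 2×148 mm, A_gv = 7400, A_nv = 2×(148 − 2.5×20)×25 = 4900 mm²; tension across gage: (55 − 1×20)×25 = 875 mm². R_n = min(0.6×450×4900, 0.6×345×7400) + 1.0×450×875 = min(1323, 1531.8) + 393.75 = 1716.8 kN. φR_n = 0.75 × 1716.8 = 1287.6 kN.
Governing: min(523.9, 1680.8, 1311.9, 1287.6) = 523.9 kN → bolt shear.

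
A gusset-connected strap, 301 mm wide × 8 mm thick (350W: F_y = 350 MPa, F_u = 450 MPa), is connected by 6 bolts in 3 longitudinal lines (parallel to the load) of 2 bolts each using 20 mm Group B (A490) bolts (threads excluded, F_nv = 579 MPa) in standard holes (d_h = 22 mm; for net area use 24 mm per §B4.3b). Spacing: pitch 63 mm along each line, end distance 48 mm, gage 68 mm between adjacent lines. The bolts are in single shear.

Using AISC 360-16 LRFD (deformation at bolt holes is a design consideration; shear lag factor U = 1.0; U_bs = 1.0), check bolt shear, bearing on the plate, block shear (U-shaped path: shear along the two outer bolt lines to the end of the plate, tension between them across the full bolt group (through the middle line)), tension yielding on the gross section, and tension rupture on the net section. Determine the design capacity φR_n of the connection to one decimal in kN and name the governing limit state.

480.6 kN (block shear governs)

Bolt shear: A_b = π(20)²/4 = 314.16 mm². φR_n = 0.75 × 579 × 314.16 × 6 × 1 = 818.5 kN.
Bearing (8 mm plate, F_u = 450 MPa): end bolts L_c = 48 − 22/2 = 37, R_n = min(1.2×37×8×450, 2.4×20×8×450) = 159.84 kN/bolt; interior L_c = 63 − 22 = 41, R_n = 172.8 kN/bolt. φR_n = 0.75 × (3×159.84 + 3×172.8) = 748.4 kN.
Block shear: shear path 2×[48+1×63] = 2×111 mm, A_gv = 1776, A_nv = 2×(111 − 1.5×24)×8 = 1200 mm²; tension across gage: (136 − 2×24)×8 = 704 mm². R_n = min(0.6×450×1200, 0.6×350×1776) + 1.0×450×704 = min(324, 372.96) + 316.8 = 640.8 kN. φR_n = 0.75 × 640.8 = 480.6 kN.
Tension yield (gross): A_g = 301×8 = 2408 mm². φR_n = 0.90 × 350 × 2408 = 758.5 kN.
Tension rupture (net): A_n = (301 − 3×24)×8 = 1832 mm² (U = 1.0, A_e = A_n). φR_n = 0.75 × 450 × 1832 = 618.3 kN.
Governing: min(818.5, 748.4, 480.6, 758.5, 618.3) = 480.6 kN → block shear.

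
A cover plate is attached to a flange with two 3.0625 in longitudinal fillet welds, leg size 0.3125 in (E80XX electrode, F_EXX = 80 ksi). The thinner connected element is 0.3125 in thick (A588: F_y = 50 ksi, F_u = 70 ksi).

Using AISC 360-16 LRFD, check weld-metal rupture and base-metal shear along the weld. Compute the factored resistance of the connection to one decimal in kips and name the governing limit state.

48.7 kips (weld metal governs)

Weld metal: throat = 0.707×0.3125 = 0.22094 in, L = 2×3.0625 = 6.125 in. φR_n = 0.75 × 0.6 × 80 × 0.22094 × 6.125 = 48.7 kips.
Base metal shear (0.3125 in plate): yield φR_n = 1.0×0.6×50×0.3125×6.125 = 57.4 kips; rupture φR_n = 0.75×0.6×70×0.3125×6.125 = 60.3 kips; take 57.4 kips (yield).
Governing: min(48.7, 57.4) = 48.7 kips → weld metal.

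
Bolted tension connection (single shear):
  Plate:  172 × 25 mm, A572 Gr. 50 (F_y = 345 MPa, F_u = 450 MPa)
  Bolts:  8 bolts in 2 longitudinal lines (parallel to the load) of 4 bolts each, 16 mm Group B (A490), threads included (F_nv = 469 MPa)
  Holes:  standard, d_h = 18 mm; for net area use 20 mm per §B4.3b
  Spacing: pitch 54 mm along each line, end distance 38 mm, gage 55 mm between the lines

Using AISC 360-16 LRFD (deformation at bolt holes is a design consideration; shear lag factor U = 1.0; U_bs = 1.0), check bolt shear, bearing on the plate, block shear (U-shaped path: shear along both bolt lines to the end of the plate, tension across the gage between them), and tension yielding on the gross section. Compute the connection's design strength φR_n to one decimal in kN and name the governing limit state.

Bolt shear: A_b = π(16)²/4 = 201.06 mm². φR_n = 0.75 × 469 × 201.06 × 8 × 1 = 565.8 kN.
Bearing (25 mm plate, F_u = 450 MPa): end bolts L_c = 38 − 18/2 = 29, R_n = min(1.2×29×25×450, 2.4×16×25×450) = 391.5 kN/bolt; interior L_c = 54 − 18 = 36, R_n = 432 kN/bolt. φR_n = 0.75 × (2×391.5 + 6×432) = 2531.3 kN.
Block shear: shear path 2×[38+3×54] = 2×200 mm, A_gv = 10000, A_nv = 2×(200 − 3.5×20)×25 = 6500 mm²; tension across gage: (55 − 1×20)×25 = 875 mm². R_n = min(0.6×450×6500, 0.6×345×10000) + 1.0×450×875 = min(1755, 2070) + 393.75 = 2148.8 kN. φR_n = 0.75 × 2148.8 = 1611.6 kN.
Tension yield (gross): A_g = 172×25 = 4300 mm². φR_n = 0.90 × 345 × 4300 = 1335.2 kN.
Governing: min(565.8, 2531.3, 1611.6, 1335.2) = 565.8 kN → bolt shear.

565.8 kN (bolt shear governs)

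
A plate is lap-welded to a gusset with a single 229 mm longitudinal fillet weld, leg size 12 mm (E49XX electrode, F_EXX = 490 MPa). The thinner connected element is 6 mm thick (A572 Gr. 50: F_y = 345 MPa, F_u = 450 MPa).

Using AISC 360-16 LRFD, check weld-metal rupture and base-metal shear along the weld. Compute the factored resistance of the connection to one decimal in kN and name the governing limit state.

278.2 kN (base-metal shear governs)

Weld metal: throat = 0.707×12 = 8.484 mm, L = 229 mm. φR_n = 0.75 × 0.6 × 490 × 8.484 × 229 = 428.4 kN.
Base metal shear (6 mm plate): yield φR_n = 1.0×0.6×345×6×229 = 284.4 kN; rupture φR_n = 0.75×0.6×450×6×229 = 278.2 kN; take 278.2 kN (rupture).
Governing: min(428.4, 278.2) = 278.2 kN → base-metal shear.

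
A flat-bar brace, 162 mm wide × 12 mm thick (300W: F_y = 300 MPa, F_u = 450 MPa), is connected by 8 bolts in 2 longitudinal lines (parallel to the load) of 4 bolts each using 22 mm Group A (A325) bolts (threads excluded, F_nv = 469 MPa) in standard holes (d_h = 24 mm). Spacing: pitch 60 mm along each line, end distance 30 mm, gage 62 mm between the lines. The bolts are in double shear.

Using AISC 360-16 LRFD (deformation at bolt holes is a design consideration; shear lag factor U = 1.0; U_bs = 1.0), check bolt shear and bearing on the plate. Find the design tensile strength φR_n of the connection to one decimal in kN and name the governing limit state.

1224.7 kN (bearing governs)

Bolt shear: A_b = π(22)²/4 = 380.13 mm². φR_n = 0.75 × 469 × 380.13 × 8 × 2 = 2139.4 kN.
Bearing (12 mm plate, F_u = 450 MPa): end bolts L_c = 30 − 24/2 = 18, R_n = min(1.2×18×12×450, 2.4×22×12×450) = 116.64 kN/bolt; interior L_c = 60 − 24 = 36, R_n = 233.28 kN/bolt. φR_n = 0.75 × (2×116.64 + 6×233.28) = 1224.7 kN.
Governing: min(2139.4, 1224.7) = 1224.7 kN → bearing.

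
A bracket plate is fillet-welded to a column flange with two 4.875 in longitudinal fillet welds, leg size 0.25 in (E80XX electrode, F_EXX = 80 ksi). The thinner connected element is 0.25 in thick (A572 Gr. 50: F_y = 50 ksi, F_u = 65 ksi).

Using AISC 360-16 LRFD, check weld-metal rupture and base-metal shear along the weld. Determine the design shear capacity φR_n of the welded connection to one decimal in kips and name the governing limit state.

Weld metal: throat = 0.707×0.25 = 0.17675 in, L = 2×4.875 = 9.75 in. φR_n = 0.75 × 0.6 × 80 × 0.17675 × 9.75 = 62.0 kips.
Base metal shear (0.25 in plate): yield φR_n = 1.0×0.6×50×0.25×9.75 = 73.1 kips; rupture φR_n = 0.75×0.6×65×0.25×9.75 = 71.3 kips; take 71.3 kips (rupture).
Governing: min(62.0, 71.3) = 62.0 kips → weld metal.

62.0 kips (weld metal governs)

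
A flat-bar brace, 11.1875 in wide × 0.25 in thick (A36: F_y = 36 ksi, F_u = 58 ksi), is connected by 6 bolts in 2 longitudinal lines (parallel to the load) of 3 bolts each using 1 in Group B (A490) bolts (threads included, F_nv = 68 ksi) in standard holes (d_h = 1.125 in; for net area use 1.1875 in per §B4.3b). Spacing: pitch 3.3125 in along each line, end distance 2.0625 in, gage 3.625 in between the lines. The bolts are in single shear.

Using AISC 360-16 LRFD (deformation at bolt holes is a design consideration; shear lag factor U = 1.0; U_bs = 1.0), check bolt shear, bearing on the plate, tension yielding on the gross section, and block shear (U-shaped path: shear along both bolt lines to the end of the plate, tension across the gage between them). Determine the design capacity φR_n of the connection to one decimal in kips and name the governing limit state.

90.6 kips (gross-section yield governs)

Bolt shear: A_b = π(1)²/4 = 0.7854 in². φR_n = 0.75 × 68 × 0.7854 × 6 × 1 = 240.3 kips.
Bearing (0.25 in plate, F_u = 58 ksi): end bolts L_c = 2.0625 − 1.125/2 = 1.5, R_n = min(1.2×1.5×0.25×58, 2.4×1×0.25×58) = 26.1 kips/bolt; interior L_c = 3.3125 − 1.125 = 2.1875, R_n = 34.8 kips/bolt. φR_n = 0.75 × (2×26.1 + 4×34.8) = 143.6 kips.
Tension yield (gross): A_g = 11.1875×0.25 = 2.7969 in². φR_n = 0.90 × 36 × 2.7969 = 90.6 kips.
Block shear: shear path 2×[2.0625+2×3.3125] = 2×8.6875 in, A_gv = 4.3438, A_nv = 2×(8.6875 − 2.5×1.1875)×0.25 = 2.8594 in²; tension across gage: (3.625 − 1×1.1875)×0.25 = 0.60938 in². R_n = min(0.6×58×2.8594, 0.6×36×4.3438) + 1.0×58×0.60938 = min(99.507, 93.826) + 35.344 = 129.17 kips. φR_n = 0.75 × 129.17 = 96.9 kips.
Governing: min(240.3, 143.6, 90.6, 96.9) = 90.6 kips → gross-section yield.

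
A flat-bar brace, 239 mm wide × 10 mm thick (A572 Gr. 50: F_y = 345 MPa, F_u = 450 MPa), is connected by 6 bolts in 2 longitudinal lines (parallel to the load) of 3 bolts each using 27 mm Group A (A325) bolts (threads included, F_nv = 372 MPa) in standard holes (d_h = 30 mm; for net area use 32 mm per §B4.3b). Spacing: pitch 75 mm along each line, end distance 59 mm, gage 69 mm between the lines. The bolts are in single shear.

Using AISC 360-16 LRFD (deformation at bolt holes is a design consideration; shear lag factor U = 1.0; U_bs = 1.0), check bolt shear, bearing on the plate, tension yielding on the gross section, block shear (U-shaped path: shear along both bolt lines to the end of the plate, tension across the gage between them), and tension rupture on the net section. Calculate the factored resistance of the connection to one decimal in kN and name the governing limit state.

590.6 kN (net-section rupture governs)

Bolt shear: A_b = π(27)²/4 = 572.56 mm². φR_n = 0.75 × 372 × 572.56 × 6 × 1 = 958.5 kN.
Bearing (10 mm plate, F_u = 450 MPa): end bolts L_c = 59 − 30/2 = 44, R_n = min(1.2×44×10×450, 2.4×27×10×450) = 237.6 kN/bolt; interior L_c = 75 − 30 = 45, R_n = 243 kN/bolt. φR_n = 0.75 × (2×237.6 + 4×243) = 1085.4 kN.
Tension yield (gross): A_g = 239×10 = 2390 mm². φR_n = 0.90 × 345 × 2390 = 742.1 kN.
Block shear: shear path 2×[59+2×75] = 2×209 mm, A_gv = 4180, A_nv = 2×(209 − 2.5×32)×10 = 2580 mm²; tension across gage: (69 − 1×32)×10 = 370 mm². R_n = min(0.6×450×2580, 0.6×345×4180) + 1.0×450×370 = min(696.6, 865.26) + 166.5 = 863.1 kN. φR_n = 0.75 × 863.1 = 647.3 kN.
Tension rupture (net): A_n = (239 − 2×32)×10 = 1750 mm² (U = 1.0, A_e = A_n). φR_n = 0.75 × 450 × 1750 = 590.6 kN.
Governing: min(958.5, 1085.4, 742.1, 647.3, 590.6) = 590.6 kN → net-section rupture.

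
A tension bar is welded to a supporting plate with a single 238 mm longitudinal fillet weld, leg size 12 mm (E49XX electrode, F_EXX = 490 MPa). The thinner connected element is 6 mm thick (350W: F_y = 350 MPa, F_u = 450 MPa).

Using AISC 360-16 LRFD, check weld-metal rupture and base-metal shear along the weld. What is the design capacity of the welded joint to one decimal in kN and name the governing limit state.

Weld metal: throat = 0.707×12 = 8.484 mm, L = 238 mm. φR_n = 0.75 × 0.6 × 490 × 8.484 × 238 = 445.2 kN.
Base metal shear (6 mm plate): yield φR_n = 1.0×0.6×350×6×238 = 299.9 kN; rupture φR_n = 0.75×0.6×450×6×238 = 289.2 kN; take 289.2 kN (rupture).
Governing: min(445.2, 289.2) = 289.2 kN → base-metal shear.

289.2 kN (base-metal shear governs)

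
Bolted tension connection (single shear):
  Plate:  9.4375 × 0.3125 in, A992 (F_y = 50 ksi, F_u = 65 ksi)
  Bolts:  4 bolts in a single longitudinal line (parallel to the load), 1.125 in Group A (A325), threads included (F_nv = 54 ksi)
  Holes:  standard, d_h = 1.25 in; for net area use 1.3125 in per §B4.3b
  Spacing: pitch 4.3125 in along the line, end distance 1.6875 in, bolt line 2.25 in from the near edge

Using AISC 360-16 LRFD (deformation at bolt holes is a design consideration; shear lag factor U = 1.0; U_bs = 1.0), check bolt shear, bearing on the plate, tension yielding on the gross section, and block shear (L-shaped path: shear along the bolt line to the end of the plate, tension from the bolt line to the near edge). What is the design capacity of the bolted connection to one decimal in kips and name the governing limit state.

Bolt shear: A_b = π(1.125)²/4 = 0.99402 in². φR_n = 0.75 × 54 × 0.99402 × 4 × 1 = 161.0 kips.
Bearing (0.3125 in plate, F_u = 65 ksi): end bolts L_c = 1.6875 − 1.25/2 = 1.0625, R_n = min(1.2×1.0625×0.3125×65, 2.4×1.125×0.3125×65) = 25.898 kips/bolt; interior L_c = 4.3125 − 1.25 = 3.0625, R_n = 54.844 kips/bolt. φR_n = 0.75 × (1×25.898 + 3×54.844) = 142.8 kips.
Tension yield (gross): A_g = 9.4375×0.3125 = 2.9492 in². φR_n = 0.90 × 50 × 2.9492 = 132.7 kips.
Block shear: shear path 1×[1.6875+3×4.3125] = 1×14.625 in, A_gv = 4.5703, A_nv = 1×(14.625 − 3.5×1.3125)×0.3125 = 3.1348 in²; tension to near edge: (2.25 − 0.5×1.3125)×0.3125 = 0.49805 in². R_n = min(0.6×65×3.1348, 0.6×50×4.5703) + 1.0×65×0.49805 = min(122.26, 137.11) + 32.373 = 154.63 kips. φR_n = 0.75 × 154.63 = 116.0 kips.
Governing: min(161.0, 142.8, 132.7, 116.0) = 116.0 kips → block shear.

116.0 kips (block shear governs)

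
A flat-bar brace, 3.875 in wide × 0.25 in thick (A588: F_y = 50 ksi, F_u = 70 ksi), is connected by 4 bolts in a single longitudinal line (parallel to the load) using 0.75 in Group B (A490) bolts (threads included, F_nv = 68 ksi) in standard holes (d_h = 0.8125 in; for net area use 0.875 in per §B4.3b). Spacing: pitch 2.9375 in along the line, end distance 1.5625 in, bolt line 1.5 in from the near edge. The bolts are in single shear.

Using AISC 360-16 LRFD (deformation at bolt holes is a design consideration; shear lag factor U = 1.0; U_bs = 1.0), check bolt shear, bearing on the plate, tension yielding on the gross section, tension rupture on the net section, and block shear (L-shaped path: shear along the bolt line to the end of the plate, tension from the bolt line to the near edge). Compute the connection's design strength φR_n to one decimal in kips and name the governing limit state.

39.4 kips (net-section rupture governs)

Bolt shear: A_b = π(0.75)²/4 = 0.44179 in². φR_n = 0.75 × 68 × 0.44179 × 4 × 1 = 90.1 kips.
Bearing (0.25 in plate, F_u = 70 ksi): end bolts L_c = 1.5625 − 0.8125/2 = 1.15625, R_n = min(1.2×1.15625×0.25×70, 2.4×0.75×0.25×70) = 24.281 kips/bolt; interior L_c = 2.9375 − 0.8125 = 2.125, R_n = 31.5 kips/bolt. φR_n = 0.75 × (1×24.281 + 3×31.5) = 89.1 kips.
Tension yield (gross): A_g = 3.875×0.25 = 0.96875 in². φR_n = 0.90 × 50 × 0.96875 = 43.6 kips.
Tension rupture (net): A_n = (3.875 − 1×0.875)×0.25 = 0.75 in² (U = 1.0, A_e = A_n). φR_n = 0.75 × 70 × 0.75 = 39.4 kips.
Block shear: shear path 1×[1.5625+3×2.9375] = 1×10.375 in, A_gv = 2.5938, A_nv = 1×(10.375 − 3.5×0.875)×0.25 = 1.8281 in²; tension to near edge: (1.5 − 0.5×0.875)×0.25 = 0.26563 in². R_n = min(0.6×70×1.8281, 0.6×50×2.5938) + 1.0×70×0.26563 = min(76.78, 77.814) + 18.594 = 95.374 kips. φR_n = 0.75 × 95.374 = 71.5 kips.
Governing: min(90.1, 89.1, 43.6, 39.4, 71.5) = 39.4 kips → net-section rupture.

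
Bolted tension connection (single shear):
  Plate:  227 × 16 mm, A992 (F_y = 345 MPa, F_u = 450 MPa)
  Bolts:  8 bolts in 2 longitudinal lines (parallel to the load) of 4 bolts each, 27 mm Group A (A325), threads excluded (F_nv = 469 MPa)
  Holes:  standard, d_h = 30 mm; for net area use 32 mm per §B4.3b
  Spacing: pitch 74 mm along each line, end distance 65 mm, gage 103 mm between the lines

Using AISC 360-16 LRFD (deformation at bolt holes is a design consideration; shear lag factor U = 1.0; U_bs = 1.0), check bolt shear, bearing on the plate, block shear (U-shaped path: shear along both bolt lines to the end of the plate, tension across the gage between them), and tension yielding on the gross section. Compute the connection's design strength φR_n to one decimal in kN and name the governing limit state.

1127.7 kN (gross-section yield governs)

Bolt shear: A_b = π(27)²/4 = 572.56 mm². φR_n = 0.75 × 469 × 572.56 × 8 × 1 = 1611.2 kN.
Bearing (16 mm plate, F_u = 450 MPa): end bolts L_c = 65 − 30/2 = 50, R_n = min(1.2×50×16×450, 2.4×27×16×450) = 432 kN/bolt; interior L_c = 74 − 30 = 44, R_n = 380.16 kN/bolt. φR_n = 0.75 × (2×432 + 6×380.16) = 2358.7 kN.
Block shear: shear path 2×[65+3×74] = 2×287 mm, A_gv = 9184, A_nv = 2×(287 − 3.5×32)×16 = 5600 mm²; tension across gage: (103 − 1×32)×16 = 1136 mm². R_n = min(0.6×450×5600, 0.6×345×9184) + 1.0×450×1136 = min(1512, 1901.1) + 511.2 = 2023.2 kN. φR_n = 0.75 × 2023.2 = 1517.4 kN.
Tension yield (gross): A_g = 227×16 = 3632 mm². φR_n = 0.90 × 345 × 3632 = 1127.7 kN.
Governing: min(1611.2, 2358.7, 1517.4, 1127.7) = 1127.7 kN → gross-section yield.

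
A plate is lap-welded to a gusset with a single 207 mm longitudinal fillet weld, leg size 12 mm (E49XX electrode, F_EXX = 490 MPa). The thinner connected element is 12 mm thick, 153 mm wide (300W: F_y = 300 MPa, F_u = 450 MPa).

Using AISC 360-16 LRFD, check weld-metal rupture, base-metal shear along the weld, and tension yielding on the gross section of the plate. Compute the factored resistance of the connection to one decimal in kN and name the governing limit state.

387.2 kN (weld metal governs)

Weld metal: throat = 0.707×12 = 8.484 mm, L = 207 mm. φR_n = 0.75 × 0.6 × 490 × 8.484 × 207 = 387.2 kN.
Base metal shear (12 mm plate): yield φR_n = 1.0×0.6×300×12×207 = 447.1 kN; rupture φR_n = 0.75×0.6×450×12×207 = 503.0 kN; take 447.1 kN (yield).
Tension yield (gross): A_g = 153×12 = 1836 mm². φR_n = 0.90 × 300 × 1836 = 495.7 kN.
Governing: min(387.2, 447.1, 495.7) = 387.2 kN → weld metal.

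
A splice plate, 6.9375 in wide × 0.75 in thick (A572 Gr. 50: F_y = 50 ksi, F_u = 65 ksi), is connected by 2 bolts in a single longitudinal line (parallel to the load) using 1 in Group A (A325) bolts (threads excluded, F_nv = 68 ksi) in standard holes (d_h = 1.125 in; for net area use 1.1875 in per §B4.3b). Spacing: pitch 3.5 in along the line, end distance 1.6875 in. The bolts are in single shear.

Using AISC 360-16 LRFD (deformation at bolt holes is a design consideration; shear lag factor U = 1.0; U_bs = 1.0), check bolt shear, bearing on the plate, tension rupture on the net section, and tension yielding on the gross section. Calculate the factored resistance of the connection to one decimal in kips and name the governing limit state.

80.1 kips (bolt shear governs)

Bolt shear: A_b = π(1)²/4 = 0.7854 in². φR_n = 0.75 × 68 × 0.7854 × 2 × 1 = 80.1 kips.
Bearing (0.75 in plate, F_u = 65 ksi): end bolts L_c = 1.6875 − 1.125/2 = 1.125, R_n = min(1.2×1.125×0.75×65, 2.4×1×0.75×65) = 65.813 kips/bolt; interior L_c = 3.5 − 1.125 = 2.375, R_n = 117 kips/bolt. φR_n = 0.75 × (1×65.813 + 1×117) = 137.1 kips.
Tension rupture (net): A_n = (6.9375 − 1×1.1875)×0.75 = 4.3125 in² (U = 1.0, A_e = A_n). φR_n = 0.75 × 65 × 4.3125 = 210.2 kips.
Tension yield (gross): A_g = 6.9375×0.75 = 5.2031 in². φR_n = 0.90 × 50 × 5.2031 = 234.1 kips.
Governing: min(80.1, 137.1, 210.2, 234.1) = 80.1 kips → bolt shear.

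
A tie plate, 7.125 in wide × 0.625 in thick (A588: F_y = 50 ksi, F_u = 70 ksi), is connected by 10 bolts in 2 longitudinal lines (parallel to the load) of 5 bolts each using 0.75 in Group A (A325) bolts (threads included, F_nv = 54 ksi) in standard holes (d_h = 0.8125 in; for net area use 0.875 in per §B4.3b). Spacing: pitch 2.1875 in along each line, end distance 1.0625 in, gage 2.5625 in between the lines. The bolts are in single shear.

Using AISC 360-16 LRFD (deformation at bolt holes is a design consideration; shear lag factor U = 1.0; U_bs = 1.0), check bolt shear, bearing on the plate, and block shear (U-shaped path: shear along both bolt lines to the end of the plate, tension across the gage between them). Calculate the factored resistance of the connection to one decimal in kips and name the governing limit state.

178.9 kips (bolt shear governs)

Bolt shear: A_b = π(0.75)²/4 = 0.44179 in². φR_n = 0.75 × 54 × 0.44179 × 10 × 1 = 178.9 kips.
Bearing (0.625 in plate, F_u = 70 ksi): end bolts L_c = 1.0625 − 0.8125/2 = 0.65625, R_n = min(1.2×0.65625×0.625×70, 2.4×0.75×0.625×70) = 34.453 kips/bolt; interior L_c = 2.1875 − 0.8125 = 1.375, R_n = 72.188 kips/bolt. φR_n = 0.75 × (2×34.453 + 8×72.188) = 484.8 kips.
Block shear: shear path 2×[1.0625+4×2.1875] = 2×9.8125 in, A_gv = 12.266, A_nv = 2×(9.8125 − 4.5×0.875)×0.625 = 7.3438 in²; tension across gage: (2.5625 − 1×0.875)×0.625 = 1.0547 in². R_n = min(0.6×70×7.3438, 0.6×50×12.266) + 1.0×70×1.0547 = min(308.44, 367.98) + 73.829 = 382.27 kips. φR_n = 0.75 × 382.27 = 286.7 kips.
Governing: min(178.9, 484.8, 286.7) = 178.9 kips → bolt shear.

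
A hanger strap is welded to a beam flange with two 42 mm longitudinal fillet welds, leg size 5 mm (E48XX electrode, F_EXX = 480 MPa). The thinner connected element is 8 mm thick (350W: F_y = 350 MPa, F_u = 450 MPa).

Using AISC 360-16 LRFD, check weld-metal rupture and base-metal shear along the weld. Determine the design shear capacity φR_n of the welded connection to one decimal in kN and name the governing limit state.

64.1 kN (weld metal governs)

Weld metal: throat = 0.707×5 = 3.535 mm, L = 2×42 = 84 mm. φR_n = 0.75 × 0.6 × 480 × 3.535 × 84 = 64.1 kN.
Base metal shear (8 mm plate): yield φR_n = 1.0×0.6×350×8×84 = 141.1 kN; rupture φR_n = 0.75×0.6×450×8×84 = 136.1 kN; take 136.1 kN (rupture).
Governing: min(64.1, 136.1) = 64.1 kN → weld metal.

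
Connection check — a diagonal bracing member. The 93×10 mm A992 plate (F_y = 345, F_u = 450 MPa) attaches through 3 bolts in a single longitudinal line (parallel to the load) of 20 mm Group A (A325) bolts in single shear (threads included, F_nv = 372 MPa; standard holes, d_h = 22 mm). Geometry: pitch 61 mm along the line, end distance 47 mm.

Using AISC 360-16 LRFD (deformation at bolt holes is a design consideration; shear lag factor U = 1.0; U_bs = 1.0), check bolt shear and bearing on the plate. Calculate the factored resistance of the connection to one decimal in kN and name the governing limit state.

263.0 kN (bolt shear governs)

Bolt shear: A_b = π(20)²/4 = 314.16 mm². φR_n = 0.75 × 372 × 314.16 × 3 × 1 = 263.0 kN.
Bearing (10 mm plate, F_u = 450 MPa): end bolts L_c = 47 − 22/2 = 36, R_n = min(1.2×36×10×450, 2.4×20×10×450) = 194.4 kN/bolt; interior L_c = 61 − 22 = 39, R_n = 210.6 kN/bolt. φR_n = 0.75 × (1×194.4 + 2×210.6) = 461.7 kN.
Governing: min(263.0, 461.7) = 263.0 kN → bolt shear.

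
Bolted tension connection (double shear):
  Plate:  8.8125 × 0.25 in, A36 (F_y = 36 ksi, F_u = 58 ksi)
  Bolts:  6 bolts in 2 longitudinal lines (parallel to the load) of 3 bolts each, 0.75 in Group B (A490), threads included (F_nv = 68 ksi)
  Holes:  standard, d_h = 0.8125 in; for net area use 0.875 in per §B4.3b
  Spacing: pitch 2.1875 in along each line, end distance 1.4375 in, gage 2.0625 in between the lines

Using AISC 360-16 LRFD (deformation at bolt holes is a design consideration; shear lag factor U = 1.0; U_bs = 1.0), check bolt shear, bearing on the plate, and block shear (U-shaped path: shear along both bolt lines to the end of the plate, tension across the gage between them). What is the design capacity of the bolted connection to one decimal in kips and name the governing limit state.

60.0 kips (block shear governs)

Bolt shear: A_b = π(0.75)²/4 = 0.44179 in². φR_n = 0.75 × 68 × 0.44179 × 6 × 2 = 270.4 kips.
Bearing (0.25 in plate, F_u = 58 ksi): end bolts L_c = 1.4375 − 0.8125/2 = 1.03125, R_n = min(1.2×1.03125×0.25×58, 2.4×0.75×0.25×58) = 17.944 kips/bolt; interior L_c = 2.1875 − 0.8125 = 1.375, R_n = 23.925 kips/bolt. φR_n = 0.75 × (2×17.944 + 4×23.925) = 98.7 kips.
Block shear: shear path 2×[1.4375+2×2.1875] = 2×5.8125 in, A_gv = 2.9063, A_nv = 2×(5.8125 − 2.5×0.875)×0.25 = 1.8125 in²; tension across gage: (2.0625 − 1×0.875)×0.25 = 0.29688 in². R_n = min(0.6×58×1.8125, 0.6×36×2.9063) + 1.0×58×0.29688 = min(63.075, 62.776) + 17.219 = 79.995 kips. φR_n = 0.75 × 79.995 = 60.0 kips.
Governing: min(270.4, 98.7, 60.0) = 60.0 kips → block shear.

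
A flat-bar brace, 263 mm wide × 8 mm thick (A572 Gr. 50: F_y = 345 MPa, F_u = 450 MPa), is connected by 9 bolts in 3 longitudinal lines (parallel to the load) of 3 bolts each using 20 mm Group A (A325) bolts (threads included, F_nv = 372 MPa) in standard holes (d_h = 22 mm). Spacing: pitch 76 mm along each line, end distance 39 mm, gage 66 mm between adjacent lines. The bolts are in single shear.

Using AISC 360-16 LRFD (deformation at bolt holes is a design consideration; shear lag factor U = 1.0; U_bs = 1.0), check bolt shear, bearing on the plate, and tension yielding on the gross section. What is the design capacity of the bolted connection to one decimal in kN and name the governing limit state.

653.3 kN (gross-section yield governs)

Bolt shear: A_b = π(20)²/4 = 314.16 mm². φR_n = 0.75 × 372 × 314.16 × 9 × 1 = 788.9 kN.
Bearing (8 mm plate, F_u = 450 MPa): end bolts L_c = 39 − 22/2 = 28, R_n = min(1.2×28×8×450, 2.4×20×8×450) = 120.96 kN/bolt; interior L_c = 76 − 22 = 54, R_n = 172.8 kN/bolt. φR_n = 0.75 × (3×120.96 + 6×172.8) = 1049.8 kN.
Tension yield (gross): A_g = 263×8 = 2104 mm². φR_n = 0.90 × 345 × 2104 = 653.3 kN.
Governing: min(788.9, 1049.8, 653.3) = 653.3 kN → gross-section yield.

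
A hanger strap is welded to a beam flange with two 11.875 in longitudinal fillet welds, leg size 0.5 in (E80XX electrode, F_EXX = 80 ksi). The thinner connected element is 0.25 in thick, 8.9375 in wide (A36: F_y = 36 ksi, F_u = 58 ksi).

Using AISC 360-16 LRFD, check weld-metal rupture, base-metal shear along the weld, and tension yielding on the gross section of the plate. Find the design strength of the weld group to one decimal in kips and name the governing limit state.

Weld metal: throat = 0.707×0.5 = 0.3535 in, L = 2×11.875 = 23.75 in. φR_n = 0.75 × 0.6 × 80 × 0.3535 × 23.75 = 302.2 kips.
Base metal shear (0.25 in plate): yield φR_n = 1.0×0.6×36×0.25×23.75 = 128.3 kips; rupture φR_n = 0.75×0.6×58×0.25×23.75 = 155.0 kips; take 128.3 kips (yield).
Tension yield (gross): A_g = 8.9375×0.25 = 2.2344 in². φR_n = 0.90 × 36 × 2.2344 = 72.4 kips.
Governing: min(302.2, 128.3, 72.4) = 72.4 kips → gross-section yield.

72.4 kips (gross-section yield governs)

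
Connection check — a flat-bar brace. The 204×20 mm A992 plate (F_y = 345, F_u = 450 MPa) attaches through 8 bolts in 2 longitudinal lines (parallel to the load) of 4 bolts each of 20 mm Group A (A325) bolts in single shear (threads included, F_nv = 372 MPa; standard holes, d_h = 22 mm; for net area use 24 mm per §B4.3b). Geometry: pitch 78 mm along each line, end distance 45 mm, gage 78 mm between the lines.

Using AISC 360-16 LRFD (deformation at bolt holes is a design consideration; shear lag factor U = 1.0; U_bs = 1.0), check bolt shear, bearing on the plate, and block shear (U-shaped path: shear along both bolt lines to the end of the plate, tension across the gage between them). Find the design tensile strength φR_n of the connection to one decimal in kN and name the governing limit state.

Bolt shear: A_b = π(20)²/4 = 314.16 mm². φR_n = 0.75 × 372 × 314.16 × 8 × 1 = 701.2 kN.
Bearing (20 mm plate, F_u = 450 MPa): end bolts L_c = 45 − 22/2 = 34, R_n = min(1.2×34×20×450, 2.4×20×20×450) = 367.2 kN/bolt; interior L_c = 78 − 22 = 56, R_n = 432 kN/bolt. φR_n = 0.75 × (2×367.2 + 6×432) = 2494.8 kN.
Block shear: shear path 2×[45+3×78] = 2×279 mm, A_gv = 11160, A_nv = 2×(279 − 3.5×24)×20 = 7800 mm²; tension across gage: (78 − 1×24)×20 = 1080 mm². R_n = min(0.6×450×7800, 0.6×345×11160) + 1.0×450×1080 = min(2106, 2310.1) + 486 = 2592 kN. φR_n = 0.75 × 2592 = 1944.0 kN.
Governing: min(701.2, 2494.8, 1944.0) = 701.2 kN → bolt shear.

701.2 kN (bolt shear governs)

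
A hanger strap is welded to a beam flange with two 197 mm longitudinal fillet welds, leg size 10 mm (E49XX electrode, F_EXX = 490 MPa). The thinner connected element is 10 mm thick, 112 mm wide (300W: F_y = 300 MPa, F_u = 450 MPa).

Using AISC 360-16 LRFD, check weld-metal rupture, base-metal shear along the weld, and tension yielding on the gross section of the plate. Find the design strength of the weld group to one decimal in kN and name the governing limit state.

302.4 kN (gross-section yield governs)

Weld metal: throat = 0.707×10 = 7.07 mm, L = 2×197 = 394 mm. φR_n = 0.75 × 0.6 × 490 × 7.07 × 394 = 614.2 kN.
Base metal shear (10 mm plate): yield φR_n = 1.0×0.6×300×10×394 = 709.2 kN; rupture φR_n = 0.75×0.6×450×10×394 = 797.9 kN; take 709.2 kN (yield).
Tension yield (gross): A_g = 112×10 = 1120 mm². φR_n = 0.90 × 300 × 1120 = 302.4 kN.
Governing: min(614.2, 709.2, 302.4) = 302.4 kN → gross-section yield.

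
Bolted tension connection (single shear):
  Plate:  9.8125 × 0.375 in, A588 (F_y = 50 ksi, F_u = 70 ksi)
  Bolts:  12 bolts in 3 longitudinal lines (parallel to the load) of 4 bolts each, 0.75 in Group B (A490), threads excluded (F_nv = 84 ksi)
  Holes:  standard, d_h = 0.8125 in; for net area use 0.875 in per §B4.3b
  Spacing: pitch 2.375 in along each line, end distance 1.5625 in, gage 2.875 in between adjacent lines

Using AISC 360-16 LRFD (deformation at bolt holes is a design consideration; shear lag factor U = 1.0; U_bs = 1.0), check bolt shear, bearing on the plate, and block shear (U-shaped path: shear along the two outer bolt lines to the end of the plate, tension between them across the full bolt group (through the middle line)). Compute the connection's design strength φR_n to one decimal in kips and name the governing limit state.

Bolt shear: A_b = π(0.75)²/4 = 0.44179 in². φR_n = 0.75 × 84 × 0.44179 × 12 × 1 = 334.0 kips.
Bearing (0.375 in plate, F_u = 70 ksi): end bolts L_c = 1.5625 − 0.8125/2 = 1.15625, R_n = min(1.2×1.15625×0.375×70, 2.4×0.75×0.375×70) = 36.422 kips/bolt; interior L_c = 2.375 − 0.8125 = 1.5625, R_n = 47.25 kips/bolt. φR_n = 0.75 × (3×36.422 + 9×47.25) = 400.9 kips.
Block shear: shear path 2×[1.5625+3×2.375] = 2×8.6875 in, A_gv = 6.5156, A_nv = 2×(8.6875 − 3.5×0.875)×0.375 = 4.2188 in²; tension across gage: (5.75 − 2×0.875)×0.375 = 1.5 in². R_n = min(0.6×70×4.2188, 0.6×50×6.5156) + 1.0×70×1.5 = min(177.19, 195.47) + 105 = 282.19 kips. φR_n = 0.75 × 282.19 = 211.6 kips.
Governing: min(334.0, 400.9, 211.6) = 211.6 kips → block shear.

211.6 kips (block shear governs)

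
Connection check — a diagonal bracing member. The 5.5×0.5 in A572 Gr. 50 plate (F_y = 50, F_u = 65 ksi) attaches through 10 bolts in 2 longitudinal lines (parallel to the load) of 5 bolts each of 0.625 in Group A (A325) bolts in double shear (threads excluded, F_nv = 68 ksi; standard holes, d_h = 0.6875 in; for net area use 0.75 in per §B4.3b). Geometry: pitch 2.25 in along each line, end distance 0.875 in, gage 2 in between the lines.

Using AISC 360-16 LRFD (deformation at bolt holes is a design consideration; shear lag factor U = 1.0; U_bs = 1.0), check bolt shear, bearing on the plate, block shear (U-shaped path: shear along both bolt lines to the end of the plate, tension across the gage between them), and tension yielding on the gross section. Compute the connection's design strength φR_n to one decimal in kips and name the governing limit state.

Bolt shear: A_b = π(0.625)²/4 = 0.3068 in². φR_n = 0.75 × 68 × 0.3068 × 10 × 2 = 312.9 kips.
Bearing (0.5 in plate, F_u = 65 ksi): end bolts L_c = 0.875 − 0.6875/2 = 0.53125, R_n = min(1.2×0.53125×0.5×65, 2.4×0.625×0.5×65) = 20.719 kips/bolt; interior L_c = 2.25 − 0.6875 = 1.5625, R_n = 48.75 kips/bolt. φR_n = 0.75 × (2×20.719 + 8×48.75) = 323.6 kips.
Block shear: shear path 2×[0.875+4×2.25] = 2×9.875 in, A_gv = 9.875, A_nv = 2×(9.875 − 4.5×0.75)×0.5 = 6.5 in²; tension across gage: (2 − 1×0.75)×0.5 = 0.625 in². R_n = min(0.6×65×6.5, 0.6×50×9.875) + 1.0×65×0.625 = min(253.5, 296.25) + 40.625 = 294.13 kips. φR_n = 0.75 × 294.13 = 220.6 kips.
Tension yield (gross): A_g = 5.5×0.5 = 2.75 in². φR_n = 0.90 × 50 × 2.75 = 123.8 kips.
Governing: min(312.9, 323.6, 220.6, 123.8) = 123.8 kips → gross-section yield.

123.8 kips (gross-section yield governs)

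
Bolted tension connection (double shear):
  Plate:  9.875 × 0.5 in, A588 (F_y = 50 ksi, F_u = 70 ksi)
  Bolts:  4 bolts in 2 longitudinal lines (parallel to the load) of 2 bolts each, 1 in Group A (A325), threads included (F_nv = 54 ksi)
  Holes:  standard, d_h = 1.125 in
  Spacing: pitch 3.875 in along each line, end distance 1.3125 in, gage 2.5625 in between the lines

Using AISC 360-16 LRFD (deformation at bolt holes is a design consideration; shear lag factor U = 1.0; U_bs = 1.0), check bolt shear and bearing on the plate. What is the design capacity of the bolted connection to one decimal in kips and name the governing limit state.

173.3 kips (bearing governs)

Bolt shear: A_b = π(1)²/4 = 0.7854 in². φR_n = 0.75 × 54 × 0.7854 × 4 × 2 = 254.5 kips.
Bearing (0.5 in plate, F_u = 70 ksi): end bolts L_c = 1.3125 − 1.125/2 = 0.75, R_n = min(1.2×0.75×0.5×70, 2.4×1×0.5×70) = 31.5 kips/bolt; interior L_c = 3.875 − 1.125 = 2.75, R_n = 84 kips/bolt. φR_n = 0.75 × (2×31.5 + 2×84) = 173.3 kips.
Governing: min(254.5, 173.3) = 173.3 kips → bearing.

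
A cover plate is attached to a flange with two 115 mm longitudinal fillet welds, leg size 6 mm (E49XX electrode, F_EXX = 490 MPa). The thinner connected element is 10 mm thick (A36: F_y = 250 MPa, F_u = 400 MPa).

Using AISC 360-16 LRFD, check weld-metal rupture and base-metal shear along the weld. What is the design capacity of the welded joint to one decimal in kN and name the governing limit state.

215.1 kN (weld metal governs)

Weld metal: throat = 0.707×6 = 4.242 mm, L = 2×115 = 230 mm. φR_n = 0.75 × 0.6 × 490 × 4.242 × 230 = 215.1 kN.
Base metal shear (10 mm plate): yield φR_n = 1.0×0.6×250×10×230 = 345.0 kN; rupture φR_n = 0.75×0.6×400×10×230 = 414.0 kN; take 345.0 kN (yield).
Governing: min(215.1, 345.0) = 215.1 kN → weld metal.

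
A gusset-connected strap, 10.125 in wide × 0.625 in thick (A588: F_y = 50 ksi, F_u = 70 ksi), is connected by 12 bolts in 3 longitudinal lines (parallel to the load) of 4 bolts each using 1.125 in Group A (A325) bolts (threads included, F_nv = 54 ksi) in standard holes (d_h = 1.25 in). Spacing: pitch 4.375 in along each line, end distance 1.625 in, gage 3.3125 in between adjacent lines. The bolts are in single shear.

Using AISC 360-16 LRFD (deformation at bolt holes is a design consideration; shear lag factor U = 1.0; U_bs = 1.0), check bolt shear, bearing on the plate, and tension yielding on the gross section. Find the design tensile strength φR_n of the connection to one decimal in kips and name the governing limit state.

284.8 kips (gross-section yield governs)

Bolt shear: A_b = π(1.125)²/4 = 0.99402 in². φR_n = 0.75 × 54 × 0.99402 × 12 × 1 = 483.1 kips.
Bearing (0.625 in plate, F_u = 70 ksi): end bolts L_c = 1.625 − 1.25/2 = 1, R_n = min(1.2×1×0.625×70, 2.4×1.125×0.625×70) = 52.5 kips/bolt; interior L_c = 4.375 − 1.25 = 3.125, R_n = 118.13 kips/bolt. φR_n = 0.75 × (3×52.5 + 9×118.13) = 915.5 kips.
Tension yield (gross): A_g = 10.125×0.625 = 6.3281 in². φR_n = 0.90 × 50 × 6.3281 = 284.8 kips.
Governing: min(483.1, 915.5, 284.8) = 284.8 kips → gross-section yield.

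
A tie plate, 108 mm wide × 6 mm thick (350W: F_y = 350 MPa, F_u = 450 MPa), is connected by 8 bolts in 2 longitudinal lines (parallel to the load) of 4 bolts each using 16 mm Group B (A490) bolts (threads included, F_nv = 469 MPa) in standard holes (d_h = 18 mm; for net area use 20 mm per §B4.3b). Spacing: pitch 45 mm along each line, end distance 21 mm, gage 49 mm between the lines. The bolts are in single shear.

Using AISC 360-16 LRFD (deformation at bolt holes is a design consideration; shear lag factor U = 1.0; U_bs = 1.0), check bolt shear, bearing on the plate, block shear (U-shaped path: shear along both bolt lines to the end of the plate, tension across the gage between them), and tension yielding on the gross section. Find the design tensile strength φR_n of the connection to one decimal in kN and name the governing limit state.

Bolt shear: A_b = π(16)²/4 = 201.06 mm². φR_n = 0.75 × 469 × 201.06 × 8 × 1 = 565.8 kN.
Bearing (6 mm plate, F_u = 450 MPa): end bolts L_c = 21 − 18/2 = 12, R_n = min(1.2×12×6×450, 2.4×16×6×450) = 38.88 kN/bolt; interior L_c = 45 − 18 = 27, R_n = 87.48 kN/bolt. φR_n = 0.75 × (2×38.88 + 6×87.48) = 452.0 kN.
Block shear: shear path 2×[21+3×45] = 2×156 mm, A_gv = 1872, A_nv = 2×(156 − 3.5×20)×6 = 1032 mm²; tension across gage: (49 − 1×20)×6 = 174 mm². R_n = min(0.6×450×1032, 0.6×350×1872) + 1.0×450×174 = min(278.64, 393.12) + 78.3 = 356.94 kN. φR_n = 0.75 × 356.94 = 267.7 kN.
Tension yield (gross): A_g = 108×6 = 648 mm². φR_n = 0.90 × 350 × 648 = 204.1 kN.
Governing: min(565.8, 452.0, 267.7, 204.1) = 204.1 kN → gross-section yield.

204.1 kN (gross-section yield governs)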